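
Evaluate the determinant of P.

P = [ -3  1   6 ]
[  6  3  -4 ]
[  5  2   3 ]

The determinant is -107.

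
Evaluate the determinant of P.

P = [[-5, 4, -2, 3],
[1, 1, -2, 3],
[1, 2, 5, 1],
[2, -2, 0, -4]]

det(P) = 198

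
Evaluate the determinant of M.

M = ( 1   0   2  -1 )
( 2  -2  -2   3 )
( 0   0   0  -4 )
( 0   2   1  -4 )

40

Expand along row 3 (it has 3 zeros):
  − (-4) · M_34   where M_34 = det([1 0 2; 2 -2 -2; 0 2 1]) = 10
det = (-1)·(-4)·(10) = 40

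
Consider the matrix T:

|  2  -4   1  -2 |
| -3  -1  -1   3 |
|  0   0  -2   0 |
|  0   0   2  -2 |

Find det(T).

The determinant is -56.

T is block upper-triangular with a 2×2 block and a 2×2 block on the diagonal, so its determinant equals the product of the determinants of the diagonal blocks.
det of the 2×2 block = -14
det of the 2×2 block = 4
det = (-14)·(4) = -56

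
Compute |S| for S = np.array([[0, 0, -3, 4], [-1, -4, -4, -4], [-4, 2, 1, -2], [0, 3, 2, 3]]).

-24

Expand along row 1 (it has 2 zeros):
  + (-3) · M_13   where M_13 = det([-1 -4 -4; -4 2 -2; 0 3 3]) = -12
  − (4) · M_14   where M_14 = det([-1 -4 -4; -4 2 1; 0 3 2]) = 15
det = (+1)·(-3)·(-12) + (-1)·(4)·(15) = -24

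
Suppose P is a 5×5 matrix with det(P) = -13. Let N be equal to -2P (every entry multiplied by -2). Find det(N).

For a 5×5 matrix, det(-2P) = (-2)^5·det(P) = -32·det(P).
det(N) = (-32)·(-13) = 416

416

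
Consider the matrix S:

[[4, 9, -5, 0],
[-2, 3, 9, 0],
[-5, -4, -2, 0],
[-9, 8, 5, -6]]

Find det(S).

2616

Expand along column 4 (it has 3 zeros):
  + (-6) · M_44   where M_44 = det([4 9 -5; -2 3 9; -5 -4 -2]) = -436
det = (+1)·(-6)·(-436) = 2616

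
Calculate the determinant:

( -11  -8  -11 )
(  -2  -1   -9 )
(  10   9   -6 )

-53

Expand along row 1:
  + (-11) · |-1 -9; 9 -6| = (-11)·(6 − (-81)) = -957
  − (-8) · |-2 -9; 10 -6| = −(-8)·(12 − (-90)) = 816
  + (-11) · |-2 -1; 10 9| = (-11)·(-18 − (-10)) = 88
Sum: (-957) + (816) + (88) = -53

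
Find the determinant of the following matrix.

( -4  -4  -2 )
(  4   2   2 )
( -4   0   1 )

Expand along row 3:
  + (-4) · |-4 -2; 2 2| = (-4)·(-8 − (-4)) = 16
  + 1 · |-4 -4; 4 2| = 1·(-8 − (-16)) = 8
Sum: (16) + (8) = 24

The determinant is 24.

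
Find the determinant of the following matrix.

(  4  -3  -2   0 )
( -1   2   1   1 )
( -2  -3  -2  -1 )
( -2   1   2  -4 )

The determinant is 6.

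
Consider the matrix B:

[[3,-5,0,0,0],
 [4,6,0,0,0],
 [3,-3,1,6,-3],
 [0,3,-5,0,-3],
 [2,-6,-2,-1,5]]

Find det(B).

det(B) = 6384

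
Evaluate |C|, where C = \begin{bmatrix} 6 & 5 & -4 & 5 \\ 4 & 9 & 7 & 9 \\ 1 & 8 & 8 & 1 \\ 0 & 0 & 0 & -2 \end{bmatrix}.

242

Expand along row 4 (it has 3 zeros):
  + (-2) · M_44   where M_44 = det([6 5 -4; 4 9 7; 1 8 8]) = -121
det = (+1)·(-2)·(-121) = 242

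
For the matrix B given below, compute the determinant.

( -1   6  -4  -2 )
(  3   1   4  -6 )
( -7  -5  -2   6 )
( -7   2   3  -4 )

-804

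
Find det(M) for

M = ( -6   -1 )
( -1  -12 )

The determinant is 71.

det(M) = (-6)·(-12) − (-1)·(-1) = 72 − 1 = 71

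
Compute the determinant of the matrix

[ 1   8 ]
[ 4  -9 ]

det = 1·(-9) − 8·4 = -9 − 32 = -41

The determinant is -41.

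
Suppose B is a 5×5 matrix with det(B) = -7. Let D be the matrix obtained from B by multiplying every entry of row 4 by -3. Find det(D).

Scaling one row by -3 multiplies the determinant by -3.
det(D) = (-3)·(-7) = 21

21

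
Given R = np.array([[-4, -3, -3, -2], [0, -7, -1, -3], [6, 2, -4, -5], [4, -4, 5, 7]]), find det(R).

Expand along row 2 (it has 1 zero):
  + (-7) · M_22   where M_22 = det([-4 -3 -2; 6 -4 -5; 4 5 7]) = 106
  − (-1) · M_23   where M_23 = det([-4 -3 -2; 6 2 -5; 4 -4 7]) = 274
  + (-3) · M_24   where M_24 = det([-4 -3 -3; 6 2 -4; 4 -4 5]) = 258
det = (+1)·(-7)·(106) + (-1)·(-1)·(274) + (+1)·(-3)·(258) = -1242

|R| = -1242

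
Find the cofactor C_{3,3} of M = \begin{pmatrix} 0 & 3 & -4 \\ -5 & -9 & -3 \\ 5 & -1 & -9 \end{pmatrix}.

15

Delete row 3 and column 3; the remaining 2×2 submatrix is [0 3; -5 -9].
Its determinant is 0·(-9) − 3·(-5) = 15.
The cofactor carries sign (−1)^(3+3) = +1, so C_{3,3} = +(15) = 15.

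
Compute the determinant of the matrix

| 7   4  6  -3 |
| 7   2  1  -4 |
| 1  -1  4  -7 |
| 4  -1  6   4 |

-1602

Expand along row 1:
  + (7) · M_11   where M_11 = det([2 1 -4; -1 4 -7; -1 6 4]) = 135
  − (4) · M_12   where M_12 = det([7 1 -4; 1 4 -7; 4 6 4]) = 414
  + (6) · M_13   where M_13 = det([7 2 -4; 1 -1 -7; 4 -1 4]) = -153
  − (-3) · M_14   where M_14 = det([7 2 1; 1 -1 4; 4 -1 6]) = 9
det = (+1)·(7)·(135) + (-1)·(4)·(414) + (+1)·(6)·(-153) + (-1)·(-3)·(9) = -1602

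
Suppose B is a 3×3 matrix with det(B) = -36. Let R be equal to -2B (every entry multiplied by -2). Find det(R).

|R| = 288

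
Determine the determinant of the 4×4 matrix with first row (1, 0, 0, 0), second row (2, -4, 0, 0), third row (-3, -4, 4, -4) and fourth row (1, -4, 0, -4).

64

The matrix is block lower-triangular with a 2×2 block and a 2×2 block on the diagonal, so its determinant equals the product of the determinants of the diagonal blocks.
det of the 2×2 block = -4
det of the 2×2 block = -16
det = (-4)·(-16) = 64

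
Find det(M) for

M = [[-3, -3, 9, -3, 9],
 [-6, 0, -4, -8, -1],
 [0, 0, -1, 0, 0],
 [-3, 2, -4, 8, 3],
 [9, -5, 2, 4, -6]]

det(M) = -3609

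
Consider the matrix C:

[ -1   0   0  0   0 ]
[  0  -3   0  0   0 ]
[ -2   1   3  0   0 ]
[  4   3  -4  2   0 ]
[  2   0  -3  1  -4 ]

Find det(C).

det(C) = -72

C is lower triangular, so det(C) is the product of the diagonal entries:
det = (-1) · (-3) · (3) · (2) · (-4) = -72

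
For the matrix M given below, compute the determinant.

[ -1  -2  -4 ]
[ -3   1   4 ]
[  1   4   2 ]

det(M) = 46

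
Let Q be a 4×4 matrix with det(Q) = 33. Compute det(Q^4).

det(Q^4) = (det Q)^4 = (33)^4 = 1185921

The determinant is 1185921.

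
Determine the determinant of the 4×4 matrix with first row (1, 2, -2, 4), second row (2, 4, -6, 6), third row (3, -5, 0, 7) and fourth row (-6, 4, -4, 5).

-638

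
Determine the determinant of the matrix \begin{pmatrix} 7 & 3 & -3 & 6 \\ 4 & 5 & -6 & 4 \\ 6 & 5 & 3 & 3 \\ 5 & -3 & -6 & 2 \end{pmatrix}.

-903

Expand along row 1:
  + (7) · M_11   where M_11 = det([5 -6 4; 5 3 3; -3 -6 2]) = 150
  − (3) · M_12   where M_12 = det([4 -6 4; 6 3 3; 5 -6 2]) = -126
  + (-3) · M_13   where M_13 = det([4 5 4; 6 5 3; 5 -3 2]) = -81
  − (6) · M_14   where M_14 = det([4 5 -6; 6 5 3; 5 -3 -6]) = 429
det = (+1)·(7)·(150) + (-1)·(3)·(-126) + (+1)·(-3)·(-81) + (-1)·(6)·(429) = -903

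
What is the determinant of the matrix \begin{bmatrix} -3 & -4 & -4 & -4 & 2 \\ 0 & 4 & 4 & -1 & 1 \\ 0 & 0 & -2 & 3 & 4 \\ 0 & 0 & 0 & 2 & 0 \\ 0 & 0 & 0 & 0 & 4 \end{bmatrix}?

192

The matrix is upper triangular, so the determinant is the product of the diagonal entries:
det = (-3) · (4) · (-2) · (2) · (4) = 192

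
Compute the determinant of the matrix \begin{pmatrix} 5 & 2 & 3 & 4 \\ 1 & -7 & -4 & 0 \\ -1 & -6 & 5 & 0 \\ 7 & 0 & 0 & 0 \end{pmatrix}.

Expand along row 4 (it has 3 zeros):
  − (7) · M_41   where M_41 = det([2 3 4; -7 -4 0; -6 5 0]) = -236
det = (-1)·(7)·(-236) = 1652

1652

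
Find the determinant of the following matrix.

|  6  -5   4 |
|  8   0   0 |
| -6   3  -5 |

The determinant is -104.

Expand along row 2:
  − 8 · |-5 4; 3 -5| = −8·(25 − 12) = -104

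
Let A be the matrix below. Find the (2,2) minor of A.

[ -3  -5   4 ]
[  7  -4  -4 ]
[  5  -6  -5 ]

The minor is -5.

Delete row 2 and column 2; the remaining 2×2 submatrix is [-3 4; 5 -5].
Its determinant is (-3)·(-5) − 4·5 = -5.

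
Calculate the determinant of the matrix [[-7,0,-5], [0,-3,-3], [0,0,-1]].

The matrix is upper triangular, so the determinant is the product of the diagonal entries:
det = (-7) · (-3) · (-1) = -21

-21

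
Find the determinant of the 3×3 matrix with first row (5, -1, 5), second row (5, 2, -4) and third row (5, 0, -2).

Expand along column 2:
  − (-1) · |5 -4; 5 -2| = −(-1)·(-10 − (-20)) = 10
  + 2 · |5 5; 5 -2| = 2·(-10 − 25) = -70
Sum: (10) + (-70) = -60

-60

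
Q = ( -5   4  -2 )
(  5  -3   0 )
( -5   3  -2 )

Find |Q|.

Expand along column 3:
  + (-2) · |5 -3; -5 3| = (-2)·(15 − 15) = 0
  + (-2) · |-5 4; 5 -3| = (-2)·(15 − 20) = 10
Sum: (0) + (10) = 10

10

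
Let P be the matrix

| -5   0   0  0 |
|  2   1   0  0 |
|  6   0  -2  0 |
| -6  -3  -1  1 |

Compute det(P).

10

P is lower triangular, so det(P) is the product of the diagonal entries:
det = (-5) · (1) · (-2) · (1) = 10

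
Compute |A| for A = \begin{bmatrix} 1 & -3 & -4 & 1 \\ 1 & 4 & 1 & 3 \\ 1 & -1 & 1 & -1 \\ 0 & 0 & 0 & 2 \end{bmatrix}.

Expand along row 4 (it has 3 zeros):
  + (2) · M_44   where M_44 = det([1 -3 -4; 1 4 1; 1 -1 1]) = 25
det = (+1)·(2)·(25) = 50

|A| = 50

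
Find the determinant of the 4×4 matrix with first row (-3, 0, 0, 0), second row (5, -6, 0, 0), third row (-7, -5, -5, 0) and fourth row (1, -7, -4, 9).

The matrix is lower triangular, so the determinant is the product of the diagonal entries:
det = (-3) · (-6) · (-5) · (9) = -810

The determinant is -810.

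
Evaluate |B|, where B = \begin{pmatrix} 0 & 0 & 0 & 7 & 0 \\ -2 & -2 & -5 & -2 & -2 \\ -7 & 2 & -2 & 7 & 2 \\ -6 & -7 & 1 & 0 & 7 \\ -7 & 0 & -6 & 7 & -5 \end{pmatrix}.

Expand along row 1 (it has 4 zeros):
  − (7) · M_14   where M_14 = det([-2 -2 -5 -2; -7 2 -2 2; -6 -7 1 7; -7 0 -6 -5]) = 1455
det = (-1)·(7)·(1455) = -10185

-10185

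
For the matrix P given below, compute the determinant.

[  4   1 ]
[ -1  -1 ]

-3

det(P) = 4·(-1) − 1·(-1) = -4 − (-1) = -3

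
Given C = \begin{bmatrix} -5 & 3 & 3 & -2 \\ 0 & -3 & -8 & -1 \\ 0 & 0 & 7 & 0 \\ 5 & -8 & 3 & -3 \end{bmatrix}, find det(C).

Expand along row 3 (it has 3 zeros):
  + (7) · M_33   where M_33 = det([-5 3 -2; 0 -3 -1; 5 -8 -3]) = -50
det = (+1)·(7)·(-50) = -350

-350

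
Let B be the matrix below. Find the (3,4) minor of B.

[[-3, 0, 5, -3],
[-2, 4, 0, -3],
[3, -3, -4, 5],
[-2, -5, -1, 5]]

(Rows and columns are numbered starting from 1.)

Delete row 3 and column 4; the remaining 3×3 submatrix is [-3 0 5; -2 4 0; -2 -5 -1].
Its determinant is 102.

102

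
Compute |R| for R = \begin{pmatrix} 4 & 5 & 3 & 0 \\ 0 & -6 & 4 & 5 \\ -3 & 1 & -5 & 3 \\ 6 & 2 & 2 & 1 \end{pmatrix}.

det(R) = -994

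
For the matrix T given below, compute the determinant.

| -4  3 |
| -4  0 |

det(T) = (-4)·0 − 3·(-4) = 0 − (-12) = 12

12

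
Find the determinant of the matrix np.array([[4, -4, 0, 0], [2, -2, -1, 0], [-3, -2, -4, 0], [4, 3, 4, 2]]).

Expand along column 4 (it has 3 zeros):
  + (2) · M_44   where M_44 = det([4 -4 0; 2 -2 -1; -3 -2 -4]) = -20
det = (+1)·(2)·(-20) = -40

-40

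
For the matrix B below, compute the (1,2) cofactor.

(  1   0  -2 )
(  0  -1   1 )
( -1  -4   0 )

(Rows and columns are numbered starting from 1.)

The cofactor is -1.

Delete row 1 and column 2; the remaining 2×2 submatrix is [0 1; -1 0].
Its determinant is 0·0 − 1·(-1) = 1.
The cofactor carries sign (−1)^(1+2) = −1, so C_{1,2} = −(1) = -1.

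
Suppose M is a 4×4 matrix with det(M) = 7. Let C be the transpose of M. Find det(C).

|C| = 7

det(Mᵀ) = det(M).
det(C) = (1)·(7) = 7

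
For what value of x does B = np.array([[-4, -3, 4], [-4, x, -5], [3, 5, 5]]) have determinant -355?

Expanding along the column containing x, det(B) is linear in x: det(B) = (-32)·x + (-195).
Set (-32)·x + (-195) = -355  ⇒  (-32)·x = -160  ⇒  x = 5.

x = 5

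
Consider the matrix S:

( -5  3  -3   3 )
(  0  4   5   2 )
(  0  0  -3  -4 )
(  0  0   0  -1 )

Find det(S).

-60

S is upper triangular, so det(S) is the product of the diagonal entries:
det = (-5) · (4) · (-3) · (-1) = -60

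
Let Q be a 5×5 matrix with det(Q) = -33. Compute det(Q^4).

The determinant is 1185921.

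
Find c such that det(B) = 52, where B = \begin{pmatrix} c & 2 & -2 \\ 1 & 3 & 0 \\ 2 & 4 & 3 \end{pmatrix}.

Expanding along the column containing c, det(B) is linear in c: det(B) = (9)·c + (-2).
Set (9)·c + (-2) = 52  ⇒  (9)·c = 54  ⇒  c = 6.

6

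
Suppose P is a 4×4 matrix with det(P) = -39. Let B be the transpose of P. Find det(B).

det(Pᵀ) = det(P).
det(B) = (1)·(-39) = -39

det(B) = -39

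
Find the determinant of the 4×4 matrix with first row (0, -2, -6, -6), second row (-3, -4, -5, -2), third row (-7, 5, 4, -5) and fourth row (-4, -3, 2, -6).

Expand along row 1 (it has 1 zero):
  − (-2) · M_12   where M_12 = det([-3 -5 -2; -7 4 -5; -4 2 -6]) = 148
  + (-6) · M_13   where M_13 = det([-3 -4 -2; -7 5 -5; -4 -3 -6]) = 141
  − (-6) · M_14   where M_14 = det([-3 -4 -5; -7 5 4; -4 -3 2]) = -263
det = (-1)·(-2)·(148) + (+1)·(-6)·(141) + (-1)·(-6)·(-263) = -2128

-2128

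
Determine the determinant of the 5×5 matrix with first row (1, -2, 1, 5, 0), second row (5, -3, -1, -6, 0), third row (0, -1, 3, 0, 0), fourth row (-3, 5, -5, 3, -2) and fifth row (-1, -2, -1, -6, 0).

-774

Expand along column 5 (it has 4 zeros):
  − (-2) · M_45   where M_45 = det([1 -2 1 5; 5 -3 -1 -6; 0 -1 3 0; -1 -2 -1 -6]) = -387
det = (-1)·(-2)·(-387) = -774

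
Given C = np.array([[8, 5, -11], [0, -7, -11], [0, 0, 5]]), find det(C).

-280

C is upper triangular, so det(C) is the product of the diagonal entries:
det = (8) · (-7) · (5) = -280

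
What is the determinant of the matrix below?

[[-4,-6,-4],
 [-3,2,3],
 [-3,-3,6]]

Expand along row 1:
  + (-4) · |2 3; -3 6| = (-4)·(12 − (-9)) = -84
  − (-6) · |-3 3; -3 6| = −(-6)·(-18 − (-9)) = -54
  + (-4) · |-3 2; -3 -3| = (-4)·(9 − (-6)) = -60
Sum: (-84) + (-54) + (-60) = -198

The determinant is -198.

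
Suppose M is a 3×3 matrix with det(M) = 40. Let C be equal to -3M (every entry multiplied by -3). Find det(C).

-1080

For a 3×3 matrix, det(-3M) = (-3)^3·det(M) = -27·det(M).
det(C) = (-27)·(40) = -1080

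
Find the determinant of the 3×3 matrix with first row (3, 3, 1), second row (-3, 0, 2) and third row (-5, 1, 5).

Expand along column 2:
  − 3 · |-3 2; -5 5| = −3·(-15 − (-10)) = 15
  − 1 · |3 1; -3 2| = −1·(6 − (-3)) = -9
Sum: (15) + (-9) = 6

The determinant is 6.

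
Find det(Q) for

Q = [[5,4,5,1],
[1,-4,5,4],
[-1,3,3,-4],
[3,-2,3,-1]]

Expand along row 1:
  + (5) · M_11   where M_11 = det([-4 5 4; 3 3 -4; -2 3 -1]) = 79
  − (4) · M_12   where M_12 = det([1 5 4; -1 3 -4; 3 3 -1]) = -104
  + (5) · M_13   where M_13 = det([1 -4 4; -1 3 -4; 3 -2 -1]) = 13
  − (1) · M_14   where M_14 = det([1 -4 5; -1 3 3; 3 -2 3]) = -68
det = (+1)·(5)·(79) + (-1)·(4)·(-104) + (+1)·(5)·(13) + (-1)·(1)·(-68) = 944

The determinant is 944.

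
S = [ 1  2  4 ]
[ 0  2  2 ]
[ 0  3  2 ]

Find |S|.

Expand along column 1:
  + 1 · |2 2; 3 2| = 1·(4 − 6) = -2

The determinant is -2.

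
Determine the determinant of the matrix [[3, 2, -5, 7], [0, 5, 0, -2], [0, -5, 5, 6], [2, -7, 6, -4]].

-1460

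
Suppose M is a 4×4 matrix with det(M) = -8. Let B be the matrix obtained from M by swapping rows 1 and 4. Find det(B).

Swapping two rows multiplies the determinant by −1.
det(B) = (-1)·(-8) = 8

8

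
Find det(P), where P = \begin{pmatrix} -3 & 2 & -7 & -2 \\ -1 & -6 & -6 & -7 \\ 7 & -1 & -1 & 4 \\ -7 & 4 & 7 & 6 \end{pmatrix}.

Expand along row 1:
  + (-3) · M_11   where M_11 = det([-6 -6 -7; -1 -1 4; 4 7 6]) = 93
  − (2) · M_12   where M_12 = det([-1 -6 -7; 7 -1 4; -7 7 6]) = 160
  + (-7) · M_13   where M_13 = det([-1 -6 -7; 7 -1 4; -7 4 6]) = 295
  − (-2) · M_14   where M_14 = det([-1 -6 -6; 7 -1 -1; -7 4 7]) = 129
det = (+1)·(-3)·(93) + (-1)·(2)·(160) + (+1)·(-7)·(295) + (-1)·(-2)·(129) = -2406

|P| = -2406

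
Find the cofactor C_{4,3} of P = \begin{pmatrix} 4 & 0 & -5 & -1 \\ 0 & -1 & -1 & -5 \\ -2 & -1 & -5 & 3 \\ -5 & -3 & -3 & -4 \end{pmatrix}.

30

Delete row 4 and column 3; the remaining 3×3 submatrix is [4 0 -1; 0 -1 -5; -2 -1 3].
Its determinant is -30.
The cofactor carries sign (−1)^(4+3) = −1, so C_{4,3} = −(-30) = 30.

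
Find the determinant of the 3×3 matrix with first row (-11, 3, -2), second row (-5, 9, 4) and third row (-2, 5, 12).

-798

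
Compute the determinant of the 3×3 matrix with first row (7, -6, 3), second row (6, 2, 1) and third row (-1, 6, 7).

The determinant is 428.

Expand along row 1:
  + 7 · |2 1; 6 7| = 7·(14 − 6) = 56
  − (-6) · |6 1; -1 7| = −(-6)·(42 − (-1)) = 258
  + 3 · |6 2; -1 6| = 3·(36 − (-2)) = 114
Sum: (56) + (258) + (114) = 428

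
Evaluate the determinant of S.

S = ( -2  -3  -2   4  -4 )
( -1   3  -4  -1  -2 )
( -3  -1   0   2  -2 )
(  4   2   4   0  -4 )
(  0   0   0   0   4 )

Expand along row 5 (it has 4 zeros):
  + (4) · M_55   where M_55 = det([-2 -3 -2 4; -1 3 -4 -1; -3 -1 0 2; 4 2 4 0]) = -216
det = (+1)·(4)·(-216) = -864

|S| = -864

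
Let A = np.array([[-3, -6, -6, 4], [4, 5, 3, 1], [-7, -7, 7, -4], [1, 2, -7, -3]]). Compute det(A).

Expand along row 1:
  + (-3) · M_11   where M_11 = det([5 3 1; -7 7 -4; 2 -7 -3]) = -297
  − (-6) · M_12   where M_12 = det([4 3 1; -7 7 -4; 1 -7 -3]) = -229
  + (-6) · M_13   where M_13 = det([4 5 1; -7 -7 -4; 1 2 -3]) = -16
  − (4) · M_14   where M_14 = det([4 5 3; -7 -7 7; 1 2 -7]) = -91
det = (+1)·(-3)·(-297) + (-1)·(-6)·(-229) + (+1)·(-6)·(-16) + (-1)·(4)·(-91) = -23

-23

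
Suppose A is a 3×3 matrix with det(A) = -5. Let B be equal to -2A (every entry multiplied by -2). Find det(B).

For a 3×3 matrix, det(-2A) = (-2)^3·det(A) = -8·det(A).
det(B) = (-8)·(-5) = 40

det(B) = 40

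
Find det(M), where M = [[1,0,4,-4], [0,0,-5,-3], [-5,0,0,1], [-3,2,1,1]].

Expand along column 2 (it has 3 zeros):
  + (2) · M_42   where M_42 = det([1 4 -4; 0 -5 -3; -5 0 1]) = 155
det = (+1)·(2)·(155) = 310

310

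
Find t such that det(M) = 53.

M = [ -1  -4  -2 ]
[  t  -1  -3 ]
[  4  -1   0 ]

Expanding along the column containing t, det(M) is linear in t: det(M) = (2)·t + (43).
Set (2)·t + (43) = 53  ⇒  (2)·t = 10  ⇒  t = 5.

5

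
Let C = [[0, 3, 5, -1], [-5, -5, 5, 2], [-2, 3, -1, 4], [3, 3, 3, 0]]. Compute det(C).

|C| = -642

Expand along row 1 (it has 1 zero):
  − (3) · M_12   where M_12 = det([-5 5 2; -2 -1 4; 3 3 0]) = 114
  + (5) · M_13   where M_13 = det([-5 -5 2; -2 3 4; 3 3 0]) = -30
  − (-1) · M_14   where M_14 = det([-5 -5 5; -2 3 -1; 3 3 3]) = -150
det = (-1)·(3)·(114) + (+1)·(5)·(-30) + (-1)·(-1)·(-150) = -642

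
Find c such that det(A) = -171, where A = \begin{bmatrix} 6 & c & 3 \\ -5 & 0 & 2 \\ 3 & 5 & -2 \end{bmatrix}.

Expanding along the column containing c, det(A) is linear in c: det(A) = (-4)·c + (-135).
Set (-4)·c + (-135) = -171  ⇒  (-4)·c = -36  ⇒  c = 9.

c = 9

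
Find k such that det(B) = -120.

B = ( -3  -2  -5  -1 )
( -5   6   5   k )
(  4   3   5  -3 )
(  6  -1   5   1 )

Expanding along the row containing k, det(B) is linear in k: det(B) = (30)·k + (-270).
Set (30)·k + (-270) = -120  ⇒  (30)·k = 150  ⇒  k = 5.

5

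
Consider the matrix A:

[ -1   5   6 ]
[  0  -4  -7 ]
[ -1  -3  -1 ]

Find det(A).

Expand along column 1:
  + (-1) · |-4 -7; -3 -1| = (-1)·(4 − 21) = 17
  + (-1) · |5 6; -4 -7| = (-1)·(-35 − (-24)) = 11
Sum: (17) + (11) = 28

The determinant is 28.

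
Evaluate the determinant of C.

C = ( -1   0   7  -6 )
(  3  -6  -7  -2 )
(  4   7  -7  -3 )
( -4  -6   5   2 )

The determinant is -870.

Expand along row 1 (it has 1 zero):
  + (-1) · M_11   where M_11 = det([-6 -7 -2; 7 -7 -3; -6 5 2]) = -20
  + (7) · M_13   where M_13 = det([3 -6 -2; 4 7 -3; -4 -6 2]) = -44
  − (-6) · M_14   where M_14 = det([3 -6 -7; 4 7 -7; -4 -6 5]) = -97
det = (+1)·(-1)·(-20) + (+1)·(7)·(-44) + (-1)·(-6)·(-97) = -870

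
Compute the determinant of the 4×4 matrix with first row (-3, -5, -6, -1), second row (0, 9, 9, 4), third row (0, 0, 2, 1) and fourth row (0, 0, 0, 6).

The determinant is -324.

The matrix is upper triangular, so the determinant is the product of the diagonal entries:
det = (-3) · (9) · (2) · (6) = -324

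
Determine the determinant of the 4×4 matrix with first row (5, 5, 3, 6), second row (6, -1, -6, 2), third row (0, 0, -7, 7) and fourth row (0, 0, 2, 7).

The matrix is block upper-triangular with a 2×2 block and a 2×2 block on the diagonal, so its determinant equals the product of the determinants of the diagonal blocks.
det of the 2×2 block = -35
det of the 2×2 block = -63
det = (-35)·(-63) = 2205

2205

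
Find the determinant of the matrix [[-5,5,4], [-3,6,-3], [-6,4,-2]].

Expand along row 1:
  + (-5) · |6 -3; 4 -2| = (-5)·(-12 − (-12)) = 0
  − 5 · |-3 -3; -6 -2| = −5·(6 − 18) = 60
  + 4 · |-3 6; -6 4| = 4·(-12 − (-36)) = 96
Sum: (0) + (60) + (96) = 156

156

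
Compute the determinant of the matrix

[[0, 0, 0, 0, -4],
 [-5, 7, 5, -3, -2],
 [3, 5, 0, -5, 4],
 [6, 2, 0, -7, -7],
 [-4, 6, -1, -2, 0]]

Expand along row 1 (it has 4 zeros):
  + (-4) · M_15   where M_15 = det([-5 7 5 -3; 3 5 0 -5; 6 2 0 -7; -4 6 -1 -2]) = 604
det = (+1)·(-4)·(604) = -2416

-2416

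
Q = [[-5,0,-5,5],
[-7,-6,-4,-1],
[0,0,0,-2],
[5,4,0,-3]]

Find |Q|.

|Q| = -180

Expand along row 3 (it has 3 zeros):
  − (-2) · M_34   where M_34 = det([-5 0 -5; -7 -6 -4; 5 4 0]) = -90
det = (-1)·(-2)·(-90) = -180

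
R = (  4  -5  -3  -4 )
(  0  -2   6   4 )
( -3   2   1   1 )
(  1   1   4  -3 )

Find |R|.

|R| = -376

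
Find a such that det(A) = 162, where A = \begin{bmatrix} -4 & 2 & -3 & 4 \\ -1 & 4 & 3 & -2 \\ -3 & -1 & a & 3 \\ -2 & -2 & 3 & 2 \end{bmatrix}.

Expanding along the row containing a, det(A) is linear in a: det(A) = (36)·a + (-54).
Set (36)·a + (-54) = 162  ⇒  (36)·a = 216  ⇒  a = 6.

6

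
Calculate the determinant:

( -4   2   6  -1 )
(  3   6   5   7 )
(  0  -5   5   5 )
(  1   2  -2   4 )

The determinant is -1575.

Expand along row 3 (it has 1 zero):
  − (-5) · M_32   where M_32 = det([-4 6 -1; 3 5 7; 1 -2 4]) = -155
  + (5) · M_33   where M_33 = det([-4 2 -1; 3 6 7; 1 2 4]) = -50
  − (5) · M_34   where M_34 = det([-4 2 6; 3 6 5; 1 2 -2]) = 110
det = (-1)·(-5)·(-155) + (+1)·(5)·(-50) + (-1)·(5)·(110) = -1575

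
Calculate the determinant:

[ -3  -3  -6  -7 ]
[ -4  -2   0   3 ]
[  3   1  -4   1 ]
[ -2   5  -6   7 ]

-1518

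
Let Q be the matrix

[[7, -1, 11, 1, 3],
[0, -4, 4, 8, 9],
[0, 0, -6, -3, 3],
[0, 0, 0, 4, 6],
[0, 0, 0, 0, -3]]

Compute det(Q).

det(Q) = -2016

Q is upper triangular, so det(Q) is the product of the diagonal entries:
det = (7) · (-4) · (-6) · (4) · (-3) = -2016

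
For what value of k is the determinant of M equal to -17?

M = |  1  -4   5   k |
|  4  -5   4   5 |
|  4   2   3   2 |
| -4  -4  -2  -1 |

k = 4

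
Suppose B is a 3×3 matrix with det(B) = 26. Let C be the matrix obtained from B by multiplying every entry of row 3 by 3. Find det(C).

Scaling one row by 3 multiplies the determinant by 3.
det(C) = (3)·(26) = 78

|C| = 78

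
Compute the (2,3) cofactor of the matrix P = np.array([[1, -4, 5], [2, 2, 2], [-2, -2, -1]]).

The cofactor is 10.

Delete row 2 and column 3; the remaining 2×2 submatrix is [1 -4; -2 -2].
Its determinant is 1·(-2) − (-4)·(-2) = -10.
The cofactor carries sign (−1)^(2+3) = −1, so C_{2,3} = −(-10) = 10.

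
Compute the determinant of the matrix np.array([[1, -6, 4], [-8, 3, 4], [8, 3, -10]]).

Expand along column 1:
  + 1 · |3 4; 3 -10| = 1·(-30 − 12) = -42
  − (-8) · |-6 4; 3 -10| = −(-8)·(60 − 12) = 384
  + 8 · |-6 4; 3 4| = 8·(-24 − 12) = -288
Sum: (-42) + (384) + (-288) = 54

The determinant is 54.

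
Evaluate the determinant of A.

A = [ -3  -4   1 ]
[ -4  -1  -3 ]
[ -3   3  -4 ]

Expand along column 1:
  + (-3) · |-1 -3; 3 -4| = (-3)·(4 − (-9)) = -39
  − (-4) · |-4 1; 3 -4| = −(-4)·(16 − 3) = 52
  + (-3) · |-4 1; -1 -3| = (-3)·(12 − (-1)) = -39
Sum: (-39) + (52) + (-39) = -26

-26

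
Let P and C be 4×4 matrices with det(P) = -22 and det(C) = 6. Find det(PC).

-132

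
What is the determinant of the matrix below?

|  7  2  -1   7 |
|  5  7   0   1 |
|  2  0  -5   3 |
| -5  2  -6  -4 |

The determinant is -462.

Expand along row 2 (it has 1 zero):
  − (5) · M_21   where M_21 = det([2 -1 7; 0 -5 3; 2 -6 -4]) = 140
  + (7) · M_22   where M_22 = det([7 -1 7; 2 -5 3; -5 -6 -4]) = 14
  + (1) · M_24   where M_24 = det([7 2 -1; 2 0 -5; -5 2 -6]) = 140
det = (-1)·(5)·(140) + (+1)·(7)·(14) + (+1)·(1)·(140) = -462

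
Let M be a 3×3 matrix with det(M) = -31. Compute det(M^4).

det(M^4) = (det M)^4 = (-31)^4 = 923521

923521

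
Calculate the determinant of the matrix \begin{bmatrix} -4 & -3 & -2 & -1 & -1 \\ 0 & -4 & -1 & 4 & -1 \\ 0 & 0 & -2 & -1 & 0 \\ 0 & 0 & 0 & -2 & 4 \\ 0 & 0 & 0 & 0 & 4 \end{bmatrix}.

256

The matrix is upper triangular, so the determinant is the product of the diagonal entries:
det = (-4) · (-4) · (-2) · (-2) · (4) = 256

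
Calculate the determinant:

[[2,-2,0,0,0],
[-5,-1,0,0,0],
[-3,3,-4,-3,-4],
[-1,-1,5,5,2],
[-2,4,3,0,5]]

-204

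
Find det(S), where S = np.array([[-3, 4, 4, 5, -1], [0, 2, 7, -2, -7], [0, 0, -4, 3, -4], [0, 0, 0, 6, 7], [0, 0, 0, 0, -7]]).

S is upper triangular, so det(S) is the product of the diagonal entries:
det = (-3) · (2) · (-4) · (6) · (-7) = -1008

The determinant is -1008.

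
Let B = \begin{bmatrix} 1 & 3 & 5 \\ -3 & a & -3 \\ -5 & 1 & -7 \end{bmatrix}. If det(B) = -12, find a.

1

Expanding along the column containing a, det(B) is linear in a: det(B) = (18)·a + (-30).
Set (18)·a + (-30) = -12  ⇒  (18)·a = 18  ⇒  a = 1.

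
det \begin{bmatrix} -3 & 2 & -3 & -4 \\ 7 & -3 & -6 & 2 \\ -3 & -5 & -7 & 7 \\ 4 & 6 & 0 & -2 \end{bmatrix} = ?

Expand along row 4 (it has 1 zero):
  − (4) · M_41   where M_41 = det([2 -3 -4; -3 -6 2; -5 -7 7]) = -53
  + (6) · M_42   where M_42 = det([-3 -3 -4; 7 -6 2; -3 -7 7]) = 517
  + (-2) · M_44   where M_44 = det([-3 2 -3; 7 -3 -6; -3 -5 -7]) = 293
det = (-1)·(4)·(-53) + (+1)·(6)·(517) + (+1)·(-2)·(293) = 2728

2728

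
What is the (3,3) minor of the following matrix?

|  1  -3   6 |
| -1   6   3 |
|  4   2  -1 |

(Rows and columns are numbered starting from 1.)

3

Delete row 3 and column 3; the remaining 2×2 submatrix is [1 -3; -1 6].
Its determinant is 1·6 − (-3)·(-1) = 3.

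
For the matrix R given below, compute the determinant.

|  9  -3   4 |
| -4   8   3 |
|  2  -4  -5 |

-210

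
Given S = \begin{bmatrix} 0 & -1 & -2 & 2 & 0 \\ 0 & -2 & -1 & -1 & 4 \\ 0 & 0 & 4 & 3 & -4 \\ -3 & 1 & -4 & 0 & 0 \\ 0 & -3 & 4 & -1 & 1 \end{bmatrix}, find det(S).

261

Expand along column 1 (it has 4 zeros):
  − (-3) · M_41   where M_41 = det([-1 -2 2 0; -2 -1 -1 4; 0 4 3 -4; -3 4 -1 1]) = 87
det = (-1)·(-3)·(87) = 261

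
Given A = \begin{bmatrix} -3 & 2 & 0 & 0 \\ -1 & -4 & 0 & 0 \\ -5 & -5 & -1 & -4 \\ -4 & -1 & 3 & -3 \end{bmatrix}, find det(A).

|A| = 210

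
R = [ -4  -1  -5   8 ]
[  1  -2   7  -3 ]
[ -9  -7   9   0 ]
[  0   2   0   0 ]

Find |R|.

Expand along row 4 (it has 3 zeros):
  + (2) · M_42   where M_42 = det([-4 -5 8; 1 7 -3; -9 9 0]) = 333
det = (+1)·(2)·(333) = 666

The determinant is 666.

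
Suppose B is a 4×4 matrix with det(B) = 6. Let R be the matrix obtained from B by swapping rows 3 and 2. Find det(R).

The determinant is -6.

Swapping two rows multiplies the determinant by −1.
det(R) = (-1)·(6) = -6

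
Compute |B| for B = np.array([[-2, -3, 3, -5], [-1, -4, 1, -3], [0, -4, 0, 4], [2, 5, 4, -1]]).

Expand along row 3 (it has 2 zeros):
  − (-4) · M_32   where M_32 = det([-2 3 -5; -1 1 -3; 2 4 -1]) = -13
  − (4) · M_34   where M_34 = det([-2 -3 3; -1 -4 1; 2 5 4]) = 33
det = (-1)·(-4)·(-13) + (-1)·(4)·(33) = -184

The determinant is -184.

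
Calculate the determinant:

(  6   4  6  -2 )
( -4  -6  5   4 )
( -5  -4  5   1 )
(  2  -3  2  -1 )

904

Expand along row 1:
  + (6) · M_11   where M_11 = det([-6 5 4; -4 5 1; -3 2 -1]) = 35
  − (4) · M_12   where M_12 = det([-4 5 4; -5 5 1; 2 2 -1]) = -67
  + (6) · M_13   where M_13 = det([-4 -6 4; -5 -4 1; 2 -3 -1]) = 82
  − (-2) · M_14   where M_14 = det([-4 -6 5; -5 -4 5; 2 -3 2]) = -33
det = (+1)·(6)·(35) + (-1)·(4)·(-67) + (+1)·(6)·(82) + (-1)·(-2)·(-33) = 904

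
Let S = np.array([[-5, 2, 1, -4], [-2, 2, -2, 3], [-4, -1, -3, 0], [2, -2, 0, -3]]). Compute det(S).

-158

Expand along row 3 (it has 1 zero):
  + (-4) · M_31   where M_31 = det([2 1 -4; 2 -2 3; -2 0 -3]) = 28
  − (-1) · M_32   where M_32 = det([-5 1 -4; -2 -2 3; 2 0 -3]) = -46
  + (-3) · M_33   where M_33 = det([-5 2 -4; -2 2 3; 2 -2 -3]) = 0
det = (+1)·(-4)·(28) + (-1)·(-1)·(-46) + (+1)·(-3)·(0) = -158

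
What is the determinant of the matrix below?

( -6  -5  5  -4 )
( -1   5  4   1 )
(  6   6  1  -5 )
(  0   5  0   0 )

Expand along row 4 (it has 3 zeros):
  + (5) · M_42   where M_42 = det([-6 5 -4; -1 4 1; 6 1 -5]) = 231
det = (+1)·(5)·(231) = 1155

1155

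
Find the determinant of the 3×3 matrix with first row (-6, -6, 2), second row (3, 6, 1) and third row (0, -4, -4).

Expand along column 1:
  + (-6) · |6 1; -4 -4| = (-6)·(-24 − (-4)) = 120
  − 3 · |-6 2; -4 -4| = −3·(24 − (-8)) = -96
Sum: (120) + (-96) = 24

24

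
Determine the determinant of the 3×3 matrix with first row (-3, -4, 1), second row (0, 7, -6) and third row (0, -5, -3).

153

Expand along column 1:
  + (-3) · |7 -6; -5 -3| = (-3)·(-21 − 30) = 153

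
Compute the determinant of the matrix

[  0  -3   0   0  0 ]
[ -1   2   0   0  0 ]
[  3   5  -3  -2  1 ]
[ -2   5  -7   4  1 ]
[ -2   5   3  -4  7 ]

552

The matrix is block lower-triangular with a 2×2 block and a 3×3 block on the diagonal, so its determinant equals the product of the determinants of the diagonal blocks.
det of the 2×2 block = -3
det of the 3×3 block = -184
det = (-3)·(-184) = 552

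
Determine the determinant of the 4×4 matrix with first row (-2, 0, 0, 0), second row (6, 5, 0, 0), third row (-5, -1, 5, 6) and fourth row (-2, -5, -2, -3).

The matrix is block lower-triangular with a 2×2 block and a 2×2 block on the diagonal, so its determinant equals the product of the determinants of the diagonal blocks.
det of the 2×2 block = -10
det of the 2×2 block = -3
det = (-10)·(-3) = 30

The determinant is 30.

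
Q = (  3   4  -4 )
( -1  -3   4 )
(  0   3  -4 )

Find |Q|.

The determinant is -4.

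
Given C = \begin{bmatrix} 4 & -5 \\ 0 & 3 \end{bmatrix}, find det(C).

The determinant is 12.

det(C) = 4·3 − (-5)·0 = 12 − 0 = 12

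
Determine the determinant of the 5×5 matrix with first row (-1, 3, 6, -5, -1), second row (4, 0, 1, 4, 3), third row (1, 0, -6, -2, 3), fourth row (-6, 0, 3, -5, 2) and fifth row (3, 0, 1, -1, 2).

The determinant is 2523.

Expand along column 2 (it has 4 zeros):
  − (3) · M_12   where M_12 = det([4 1 4 3; 1 -6 -2 3; -6 3 -5 2; 3 1 -1 2]) = -841
det = (-1)·(3)·(-841) = 2523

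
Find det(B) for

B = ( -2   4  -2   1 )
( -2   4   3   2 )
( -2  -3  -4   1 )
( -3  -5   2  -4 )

|B| = 499

Expand along row 1:
  + (-2) · M_11   where M_11 = det([4 3 2; -3 -4 1; -5 2 -4]) = -47
  − (4) · M_12   where M_12 = det([-2 3 2; -2 -4 1; -3 2 -4]) = -93
  + (-2) · M_13   where M_13 = det([-2 4 2; -2 -3 1; -3 -5 -4]) = -76
  − (1) · M_14   where M_14 = det([-2 4 3; -2 -3 -4; -3 -5 2]) = 119
det = (+1)·(-2)·(-47) + (-1)·(4)·(-93) + (+1)·(-2)·(-76) + (-1)·(1)·(119) = 499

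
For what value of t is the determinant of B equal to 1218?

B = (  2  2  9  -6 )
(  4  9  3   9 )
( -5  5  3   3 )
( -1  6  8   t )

2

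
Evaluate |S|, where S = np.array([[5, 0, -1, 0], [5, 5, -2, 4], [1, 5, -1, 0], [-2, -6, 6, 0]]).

464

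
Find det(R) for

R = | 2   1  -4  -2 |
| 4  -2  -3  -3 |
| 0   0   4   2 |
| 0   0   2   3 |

R is block upper-triangular with a 2×2 block and a 2×2 block on the diagonal, so its determinant equals the product of the determinants of the diagonal blocks.
det of the 2×2 block = -8
det of the 2×2 block = 8
det = (-8)·(8) = -64

The determinant is -64.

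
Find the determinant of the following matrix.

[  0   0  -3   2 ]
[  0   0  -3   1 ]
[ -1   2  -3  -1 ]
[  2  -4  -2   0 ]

Expand along row 1 (it has 2 zeros):
  + (-3) · M_13   where M_13 = det([0 0 1; -1 2 -1; 2 -4 0]) = 0
  − (2) · M_14   where M_14 = det([0 0 -3; -1 2 -3; 2 -4 -2]) = 0
det = (+1)·(-3)·(0) + (-1)·(2)·(0) = 0

0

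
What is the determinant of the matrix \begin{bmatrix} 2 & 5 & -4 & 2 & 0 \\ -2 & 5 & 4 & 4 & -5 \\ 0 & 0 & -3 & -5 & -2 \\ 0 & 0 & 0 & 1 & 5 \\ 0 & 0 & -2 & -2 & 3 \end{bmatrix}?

The matrix is block upper-triangular with a 2×2 block and a 3×3 block on the diagonal, so its determinant equals the product of the determinants of the diagonal blocks.
det of the 2×2 block = 20
det of the 3×3 block = 7
det = (20)·(7) = 140

140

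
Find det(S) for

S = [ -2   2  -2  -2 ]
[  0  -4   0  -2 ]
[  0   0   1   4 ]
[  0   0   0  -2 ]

S is upper triangular, so det(S) is the product of the diagonal entries:
det = (-2) · (-4) · (1) · (-2) = -16

-16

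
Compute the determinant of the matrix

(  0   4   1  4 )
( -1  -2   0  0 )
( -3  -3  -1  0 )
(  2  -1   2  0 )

4

Expand along column 4 (it has 3 zeros):
  − (4) · M_14   where M_14 = det([-1 -2 0; -3 -3 -1; 2 -1 2]) = -1
det = (-1)·(4)·(-1) = 4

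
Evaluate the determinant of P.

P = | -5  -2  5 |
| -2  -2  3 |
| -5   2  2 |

The determinant is 2.

Expand along row 1:
  + (-5) · |-2 3; 2 2| = (-5)·(-4 − 6) = 50
  − (-2) · |-2 3; -5 2| = −(-2)·(-4 − (-15)) = 22
  + 5 · |-2 -2; -5 2| = 5·(-4 − 10) = -70
Sum: (50) + (22) + (-70) = 2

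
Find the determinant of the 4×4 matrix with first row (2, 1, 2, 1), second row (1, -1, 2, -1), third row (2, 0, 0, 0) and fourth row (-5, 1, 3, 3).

The determinant is 16.

Expand along row 3 (it has 3 zeros):
  + (2) · M_31   where M_31 = det([1 2 1; -1 2 -1; 1 3 3]) = 8
det = (+1)·(2)·(8) = 16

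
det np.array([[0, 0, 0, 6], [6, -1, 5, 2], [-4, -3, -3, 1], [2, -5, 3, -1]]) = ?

Expand along row 1 (it has 3 zeros):
  − (6) · M_14   where M_14 = det([6 -1 5; -4 -3 -3; 2 -5 3]) = -20
det = (-1)·(6)·(-20) = 120

120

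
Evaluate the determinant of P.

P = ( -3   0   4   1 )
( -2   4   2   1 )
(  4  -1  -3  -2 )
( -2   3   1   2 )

|P| = -20

Expand along row 1 (it has 1 zero):
  + (-3) · M_11   where M_11 = det([4 2 1; -1 -3 -2; 3 1 2]) = -16
  + (4) · M_13   where M_13 = det([-2 4 1; 4 -1 -2; -2 3 2]) = -14
  − (1) · M_14   where M_14 = det([-2 4 2; 4 -1 -3; -2 3 1]) = 12
det = (+1)·(-3)·(-16) + (+1)·(4)·(-14) + (-1)·(1)·(12) = -20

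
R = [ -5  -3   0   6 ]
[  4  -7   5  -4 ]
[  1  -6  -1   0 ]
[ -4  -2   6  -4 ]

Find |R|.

The determinant is 1672.

Expand along row 1 (it has 1 zero):
  + (-5) · M_11   where M_11 = det([-7 5 -4; -6 -1 0; -2 6 -4]) = 4
  − (-3) · M_12   where M_12 = det([4 5 -4; 1 -1 0; -4 6 -4]) = 28
  − (6) · M_14   where M_14 = det([4 -7 5; 1 -6 -1; -4 -2 6]) = -268
det = (+1)·(-5)·(4) + (-1)·(-3)·(28) + (-1)·(6)·(-268) = 1672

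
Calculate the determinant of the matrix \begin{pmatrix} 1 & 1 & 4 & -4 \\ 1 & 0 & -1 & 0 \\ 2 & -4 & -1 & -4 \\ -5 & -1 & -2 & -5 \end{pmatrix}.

The determinant is 229.

Expand along row 2 (it has 2 zeros):
  − (1) · M_21   where M_21 = det([1 4 -4; -4 -1 -4; -1 -2 -5]) = -95
  − (-1) · M_23   where M_23 = det([1 1 -4; 2 -4 -4; -5 -1 -5]) = 134
det = (-1)·(1)·(-95) + (-1)·(-1)·(134) = 229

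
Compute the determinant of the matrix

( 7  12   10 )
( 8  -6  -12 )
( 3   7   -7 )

Expand along row 1:
  + 7 · |-6 -12; 7 -7| = 7·(42 − (-84)) = 882
  − 12 · |8 -12; 3 -7| = −12·(-56 − (-36)) = 240
  + 10 · |8 -6; 3 7| = 10·(56 − (-18)) = 740
Sum: (882) + (240) + (740) = 1862

1862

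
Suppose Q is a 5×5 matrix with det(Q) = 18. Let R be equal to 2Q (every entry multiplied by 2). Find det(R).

For a 5×5 matrix, det(2Q) = 2^5·det(Q) = 32·det(Q).
det(R) = (32)·(18) = 576

576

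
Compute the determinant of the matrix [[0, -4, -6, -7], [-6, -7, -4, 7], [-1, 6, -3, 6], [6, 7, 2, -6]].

Expand along row 1 (it has 1 zero):
  − (-4) · M_12   where M_12 = det([-6 -4 7; -1 -3 6; 6 2 -6]) = -44
  + (-6) · M_13   where M_13 = det([-6 -7 7; -1 6 6; 6 7 -6]) = -43
  − (-7) · M_14   where M_14 = det([-6 -7 -4; -1 6 -3; 6 7 2]) = 86
det = (-1)·(-4)·(-44) + (+1)·(-6)·(-43) + (-1)·(-7)·(86) = 684

684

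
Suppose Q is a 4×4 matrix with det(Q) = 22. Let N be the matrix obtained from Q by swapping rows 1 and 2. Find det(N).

-22

Swapping two rows multiplies the determinant by −1.
det(N) = (-1)·(22) = -22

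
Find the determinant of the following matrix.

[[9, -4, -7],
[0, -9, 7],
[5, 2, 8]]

Expand along row 2:
  + (-9) · |9 -7; 5 8| = (-9)·(72 − (-35)) = -963
  − 7 · |9 -4; 5 2| = −7·(18 − (-20)) = -266
Sum: (-963) + (-266) = -1229

-1229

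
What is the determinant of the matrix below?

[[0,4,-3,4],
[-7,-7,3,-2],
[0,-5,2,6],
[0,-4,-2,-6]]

Expand along column 1 (it has 3 zeros):
  − (-7) · M_21   where M_21 = det([4 -3 4; -5 2 6; -4 -2 -6]) = 234
det = (-1)·(-7)·(234) = 1638

1638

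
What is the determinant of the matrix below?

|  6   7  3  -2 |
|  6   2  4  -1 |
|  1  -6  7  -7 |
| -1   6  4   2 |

Expand along row 1:
  + (6) · M_11   where M_11 = det([2 4 -1; -6 7 -7; 6 4 2]) = 30
  − (7) · M_12   where M_12 = det([6 4 -1; 1 7 -7; -1 4 2]) = 261
  + (3) · M_13   where M_13 = det([6 2 -1; 1 -6 -7; -1 6 2]) = 190
  − (-2) · M_14   where M_14 = det([6 2 4; 1 -6 7; -1 6 4]) = -418
det = (+1)·(6)·(30) + (-1)·(7)·(261) + (+1)·(3)·(190) + (-1)·(-2)·(-418) = -1913

-1913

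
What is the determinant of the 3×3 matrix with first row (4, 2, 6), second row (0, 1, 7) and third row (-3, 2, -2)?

The determinant is -88.

Expand along column 1:
  + 4 · |1 7; 2 -2| = 4·(-2 − 14) = -64
  + (-3) · |2 6; 1 7| = (-3)·(14 − 6) = -24
Sum: (-64) + (-24) = -88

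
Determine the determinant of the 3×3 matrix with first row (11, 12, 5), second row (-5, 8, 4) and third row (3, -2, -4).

-430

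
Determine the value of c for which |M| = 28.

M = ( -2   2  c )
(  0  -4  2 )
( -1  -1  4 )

-1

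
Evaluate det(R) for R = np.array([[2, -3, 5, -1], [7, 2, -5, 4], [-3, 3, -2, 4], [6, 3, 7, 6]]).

Expand along row 1:
  + (2) · M_11   where M_11 = det([2 -5 4; 3 -2 4; 3 7 6]) = 58
  − (-3) · M_12   where M_12 = det([7 -5 4; -3 -2 4; 6 7 6]) = -526
  + (5) · M_13   where M_13 = det([7 2 4; -3 3 4; 6 3 6]) = 18
  − (-1) · M_14   where M_14 = det([7 2 -5; -3 3 -2; 6 3 7]) = 342
det = (+1)·(2)·(58) + (-1)·(-3)·(-526) + (+1)·(5)·(18) + (-1)·(-1)·(342) = -1030

-1030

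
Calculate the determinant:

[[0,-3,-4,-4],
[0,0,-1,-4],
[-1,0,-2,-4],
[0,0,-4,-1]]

Expand along column 1 (it has 3 zeros):
  + (-1) · M_31   where M_31 = det([-3 -4 -4; 0 -1 -4; 0 -4 -1]) = 45
det = (+1)·(-1)·(45) = -45

-45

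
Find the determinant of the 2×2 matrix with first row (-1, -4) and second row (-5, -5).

-15

det = (-1)·(-5) − (-4)·(-5) = 5 − 20 = -15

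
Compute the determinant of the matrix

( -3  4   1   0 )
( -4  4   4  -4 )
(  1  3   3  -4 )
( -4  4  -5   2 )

-324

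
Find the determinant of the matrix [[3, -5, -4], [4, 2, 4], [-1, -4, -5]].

Expand along row 1:
  + 3 · |2 4; -4 -5| = 3·(-10 − (-16)) = 18
  − (-5) · |4 4; -1 -5| = −(-5)·(-20 − (-4)) = -80
  + (-4) · |4 2; -1 -4| = (-4)·(-16 − (-2)) = 56
Sum: (18) + (-80) + (56) = -6

-6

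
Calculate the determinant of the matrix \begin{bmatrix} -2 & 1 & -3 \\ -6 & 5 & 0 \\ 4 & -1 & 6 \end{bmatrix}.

Expand along row 2:
  − (-6) · |1 -3; -1 6| = −(-6)·(6 − 3) = 18
  + 5 · |-2 -3; 4 6| = 5·(-12 − (-12)) = 0
Sum: (18) + (0) = 18

18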